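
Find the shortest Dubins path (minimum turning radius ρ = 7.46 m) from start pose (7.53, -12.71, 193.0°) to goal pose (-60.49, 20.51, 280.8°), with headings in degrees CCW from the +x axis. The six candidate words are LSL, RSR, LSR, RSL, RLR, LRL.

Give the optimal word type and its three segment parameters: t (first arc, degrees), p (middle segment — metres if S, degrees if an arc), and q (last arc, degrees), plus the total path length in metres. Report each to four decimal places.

Let ψ = atan2(Δy, Δx) = atan2(33.22, -68.02) = 153.9698° be the start→goal bearing.
Normalize: d = |goal − start| / ρ = 75.698671/7.46 = 10.147275, α = (θ_start − ψ) mod 360° = 39.0302° = 0.681206 rad, β = (θ_goal − ψ) mod 360° = 126.8302° = 2.213605 rad.
Common terms: sin α = 0.629730, cos α = 0.776814, sin β = 0.800415, cos β = -0.599446, cos(α−β) = 0.038388, d² = 102.967189. Work in radians in the unit-radius frame; every candidate has L = ρ·(t + p + q).
LSL: p² = 2 + d² − 2cos(α−β) + 2d(sin α − sin β) = 101.426438; p = √p² = 10.071069; φ = atan2(cos β − cos α, d + sin α − sin β) = -0.137084 rad; t = (φ − α) mod 2π = 5.464896 rad, q = (β − φ) mod 2π = 2.350689 rad → L = 7.46·(5.464896 + 10.071069 + 2.350689) = 7.46·17.886654 = 133.434437 m
RSR: p² = 2 + d² − 2cos(α−β) + 2d(sin β − sin α) = 108.354388; p = √p² = 10.409341; φ = atan2(cos α − cos β, d − sin α + sin β) = 0.132602 rad; t = (α − φ) mod 2π = 0.548604 rad, q = (φ − β) mod 2π = 4.202182 rad → L = 7.46·(0.548604 + 10.409341 + 4.202182) = 7.46·15.160128 = 113.094552 m
LSR: p² = d² − 2 + 2cos(α−β) + 2d(sin α + sin β) = 130.068124; p = √p² = 11.404741; φ = atan2(−cos α − cos β, d + sin α + sin β) − atan2(−2, p) = 0.158281 rad; t = (φ − α) mod 2π = 5.760261 rad, q = (φ − β) mod 2π = 4.227862 rad → L = 7.46·(5.760261 + 11.404741 + 4.227862) = 7.46·21.392864 = 159.590765 m
RSL: p² = d² − 2 + 2cos(α−β) − 2d(sin α + sin β) = 72.019805; p = √p² = 8.486448; φ = atan2(cos α + cos β, d − sin α − sin β) − atan2(2, p) = -0.211102 rad; t = (α − φ) mod 2π = 0.892308 rad, q = (β − φ) mod 2π = 2.424707 rad → L = 7.46·(0.892308 + 8.486448 + 2.424707) = 7.46·11.803464 = 88.053842 m
RLR: c = (6 − d² + 2cos(α−β) + 2d(sin α − sin β))/8 = -12.544299, |c| > 1 → infeasible
LRL: c = (6 − d² + 2cos(α−β) − 2d(sin α − sin β))/8 = -11.678305, |c| > 1 → infeasible
Shortest: RSL with L = 88.053842 m ≈ 88.0538 m
Convert RSL to answer units (arcs ×180/π): t = 0.892308·180/π = 51.1255°, p = ρ·p = 7.46·8.486448 = 63.3089 m, q = 2.424707·180/π = 138.9255°, L = 88.0538 m.

RSL: t = 51.1255°, p = 63.3089 m, q = 138.9255°, L = 88.0538 m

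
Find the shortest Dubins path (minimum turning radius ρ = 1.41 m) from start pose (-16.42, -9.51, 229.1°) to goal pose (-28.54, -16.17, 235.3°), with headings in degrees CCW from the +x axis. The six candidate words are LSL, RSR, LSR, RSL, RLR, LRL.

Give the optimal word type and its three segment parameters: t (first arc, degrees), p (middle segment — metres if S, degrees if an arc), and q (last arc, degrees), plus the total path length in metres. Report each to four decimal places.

RSL: t = 21.3766°, p = 12.6602 m, q = 27.5766°, L = 13.8649 m

Let ψ = atan2(Δy, Δx) = atan2(-6.66, -12.12) = -151.2110° be the start→goal bearing.
Normalize: d = |goal − start| / ρ = 13.829317/1.41 = 9.808026, α = (θ_start − ψ) mod 360° = 20.3110° = 0.354494 rad, β = (θ_goal − ψ) mod 360° = 26.5110° = 0.462704 rad.
Common terms: sin α = 0.347116, cos α = 0.937822, sin β = 0.446369, cos β = 0.894849, cos(α−β) = 0.994151, d² = 96.197374. Work in radians in the unit-radius frame; every candidate has L = ρ·(t + p + q).
LSL: p² = 2 + d² − 2cos(α−β) + 2d(sin α − sin β) = 94.262102; p = √p² = 9.708867; φ = atan2(cos β − cos α, d + sin α − sin β) = -0.004426 rad; t = (φ − α) mod 2π = 5.924265 rad, q = (β − φ) mod 2π = 0.467130 rad → L = 1.41·(5.924265 + 9.708867 + 0.467130) = 1.41·16.100263 = 22.701371 m
RSR: p² = 2 + d² − 2cos(α−β) + 2d(sin β − sin α) = 98.156043; p = √p² = 9.907373; φ = atan2(cos α − cos β, d − sin α + sin β) = 0.004338 rad; t = (α − φ) mod 2π = 0.350156 rad, q = (φ − β) mod 2π = 5.824819 rad → L = 1.41·(0.350156 + 9.907373 + 5.824819) = 1.41·16.082348 = 22.676111 m
LSR: p² = d² − 2 + 2cos(α−β) + 2d(sin α + sin β) = 111.750718; p = √p² = 10.571221; φ = atan2(−cos α − cos β, d + sin α + sin β) − atan2(−2, p) = 0.015806 rad; t = (φ − α) mod 2π = 5.944497 rad, q = (φ − β) mod 2π = 5.836287 rad → L = 1.41·(5.944497 + 10.571221 + 5.836287) = 1.41·22.352006 = 31.516328 m
RSL: p² = d² − 2 + 2cos(α−β) − 2d(sin α + sin β) = 80.620635; p = √p² = 8.978899; φ = atan2(cos α + cos β, d − sin α − sin β) − atan2(2, p) = -0.018598 rad; t = (α − φ) mod 2π = 0.373092 rad, q = (β − φ) mod 2π = 0.481302 rad → L = 1.41·(0.373092 + 8.978899 + 0.481302) = 1.41·9.833294 = 13.864944 m
RLR: c = (6 − d² + 2cos(α−β) + 2d(sin α − sin β))/8 = -11.269505, |c| > 1 → infeasible
LRL: c = (6 − d² + 2cos(α−β) − 2d(sin α − sin β))/8 = -10.782763, |c| > 1 → infeasible
Shortest: RSL with L = 13.864944 m ≈ 13.8649 m
Convert RSL to answer units (arcs ×180/π): t = 0.373092·180/π = 21.3766°, p = ρ·p = 1.41·8.978899 = 12.6602 m, q = 0.481302·180/π = 27.5766°, L = 13.8649 m.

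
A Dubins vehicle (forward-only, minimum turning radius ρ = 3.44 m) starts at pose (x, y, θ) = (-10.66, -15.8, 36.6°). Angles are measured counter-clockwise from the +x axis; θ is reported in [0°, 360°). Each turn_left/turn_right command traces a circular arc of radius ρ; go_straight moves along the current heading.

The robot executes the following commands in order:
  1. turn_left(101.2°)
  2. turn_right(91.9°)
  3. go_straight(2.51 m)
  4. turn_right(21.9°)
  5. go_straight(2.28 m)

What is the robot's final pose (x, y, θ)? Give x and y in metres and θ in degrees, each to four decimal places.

(-5.6591, -2.0691, 24.0000°)

set_pose: (x, y, θ) = (-10.6600, -15.8000, 36.6000°), ρ = 3.44
turn_left(101.2°): centre at ρ to the left, rotate +101.2° → (-10.4003, -10.4899, 137.8000°)
turn_right(91.9°): centre at ρ to the right, rotate −91.9° → (-10.5599, -5.5476, 45.9000°)
go_straight(2.51): x += 2.51·cos θ, y += 2.51·sin θ → (-8.8132, -3.7451, 45.9000°)
turn_right(21.9°): centre at ρ to the right, rotate −21.9° → (-7.7420, -2.9965, 24.0000°)
go_straight(2.28): x += 2.28·cos θ, y += 2.28·sin θ → (-5.6591, -2.0691, 24.0000°)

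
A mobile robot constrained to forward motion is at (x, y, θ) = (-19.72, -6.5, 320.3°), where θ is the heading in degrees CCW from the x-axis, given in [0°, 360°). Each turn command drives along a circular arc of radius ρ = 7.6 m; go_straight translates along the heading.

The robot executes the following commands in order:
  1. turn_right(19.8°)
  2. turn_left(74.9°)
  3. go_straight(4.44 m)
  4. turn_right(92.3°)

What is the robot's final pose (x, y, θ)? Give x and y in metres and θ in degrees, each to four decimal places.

set_pose: (x, y, θ) = (-19.7200, -6.5000, 320.3000°), ρ = 7.6
turn_right(19.8°): centre at ρ to the right, rotate −19.8° → (-18.0263, -8.4901, 300.5000°)
turn_left(74.9°): centre at ρ to the left, rotate +74.9° → (-9.4596, -11.9600, 375.4000° ≡ 15.4000°)
go_straight(4.44): x += 4.44·cos θ, y += 4.44·sin θ → (-5.1791, -10.7809, 15.4000°)
turn_right(92.3°): centre at ρ to the right, rotate −92.3° → (4.2414, -16.3855, -76.9000° ≡ 283.1000°)

(4.2414, -16.3855, 283.1000°)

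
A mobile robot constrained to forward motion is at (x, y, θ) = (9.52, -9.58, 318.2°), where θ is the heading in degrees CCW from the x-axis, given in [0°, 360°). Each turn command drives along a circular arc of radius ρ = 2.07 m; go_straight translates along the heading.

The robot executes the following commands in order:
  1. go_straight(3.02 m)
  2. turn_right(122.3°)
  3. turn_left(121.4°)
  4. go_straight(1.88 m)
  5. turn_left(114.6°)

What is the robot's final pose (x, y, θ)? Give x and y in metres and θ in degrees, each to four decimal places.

set_pose: (x, y, θ) = (9.5200, -9.5800, 318.2000°), ρ = 2.07
go_straight(3.02): x += 3.02·cos θ, y += 3.02·sin θ → (11.7713, -11.5929, 318.2000°)
turn_right(122.3°): centre at ρ to the right, rotate −122.3° → (10.9587, -15.1269, 195.9000°)
turn_left(121.4°): centre at ρ to the left, rotate +121.4° → (10.1220, -18.6389, 317.3000°)
go_straight(1.88): x += 1.88·cos θ, y += 1.88·sin θ → (11.5037, -19.9139, 317.3000°)
turn_left(114.6°): centre at ρ to the left, rotate +114.6° → (14.8750, -19.0357, 431.9000° ≡ 71.9000°)

(14.8750, -19.0357, 71.9000°)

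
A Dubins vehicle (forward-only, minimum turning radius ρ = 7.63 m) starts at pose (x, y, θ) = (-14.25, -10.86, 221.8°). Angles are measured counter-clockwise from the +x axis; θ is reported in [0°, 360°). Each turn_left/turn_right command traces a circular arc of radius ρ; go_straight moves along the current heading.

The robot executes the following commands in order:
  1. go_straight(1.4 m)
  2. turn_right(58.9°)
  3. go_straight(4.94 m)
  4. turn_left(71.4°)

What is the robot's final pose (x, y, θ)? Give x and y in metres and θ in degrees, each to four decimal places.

(-35.7842, -14.7856, 234.3000°)

set_pose: (x, y, θ) = (-14.2500, -10.8600, 221.8000°), ρ = 7.63
go_straight(1.4): x += 1.4·cos θ, y += 1.4·sin θ → (-15.2937, -11.7931, 221.8000°)
turn_right(58.9°): centre at ρ to the right, rotate −58.9° → (-22.6228, -13.3979, 162.9000°)
go_straight(4.94): x += 4.94·cos θ, y += 4.94·sin θ → (-27.3445, -11.9453, 162.9000°)
turn_left(71.4°): centre at ρ to the left, rotate +71.4° → (-35.7842, -14.7856, 234.3000°)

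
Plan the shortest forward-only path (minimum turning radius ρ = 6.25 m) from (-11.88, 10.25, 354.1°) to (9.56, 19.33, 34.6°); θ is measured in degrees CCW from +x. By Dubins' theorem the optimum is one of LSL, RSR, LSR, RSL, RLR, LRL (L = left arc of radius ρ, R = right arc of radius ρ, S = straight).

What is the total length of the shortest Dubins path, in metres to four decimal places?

Let ψ = atan2(Δy, Δx) = atan2(9.08, 21.44) = 22.9530° be the start→goal bearing.
Normalize: d = |goal − start| / ρ = 23.283471/6.25 = 3.725355, α = (θ_start − ψ) mod 360° = 331.1470° = 5.779605 rad, β = (θ_goal − ψ) mod 360° = 11.6470° = 0.203278 rad.
Common terms: sin α = -0.482564, cos α = 0.875861, sin β = 0.201881, cos β = 0.979410, cos(α−β) = 0.760406, d² = 13.878272. Work in radians in the unit-radius frame; every candidate has L = ρ·(t + p + q).
LSL: p² = 2 + d² − 2cos(α−β) + 2d(sin α − sin β) = 9.257855; p = √p² = 3.042672; φ = atan2(cos β − cos α, d + sin α − sin β) = 0.034039 rad; t = (φ − α) mod 2π = 0.537619 rad, q = (β − φ) mod 2π = 0.169239 rad → L = 6.25·(0.537619 + 3.042672 + 0.169239) = 6.25·3.749531 = 23.434567 m
RSR: p² = 2 + d² − 2cos(α−β) + 2d(sin β − sin α) = 19.457065; p = √p² = 4.411016; φ = atan2(cos α − cos β, d − sin α + sin β) = -0.023477 rad; t = (α − φ) mod 2π = 5.803082 rad, q = (φ − β) mod 2π = 6.056430 rad → L = 6.25·(5.803082 + 4.411016 + 6.056430) = 6.25·16.270529 = 101.690804 m
LSR: p² = d² − 2 + 2cos(α−β) + 2d(sin α + sin β) = 11.307794; p = √p² = 3.362706; φ = atan2(−cos α − cos β, d + sin α + sin β) − atan2(−2, p) = 0.042515 rad; t = (φ − α) mod 2π = 0.546095 rad, q = (φ − β) mod 2π = 6.122422 rad → L = 6.25·(0.546095 + 3.362706 + 6.122422) = 6.25·10.031224 = 62.695147 m
RSL: p² = d² − 2 + 2cos(α−β) − 2d(sin α + sin β) = 15.490374; p = √p² = 3.935781; φ = atan2(cos α + cos β, d − sin α − sin β) − atan2(2, p) = -0.036443 rad; t = (α − φ) mod 2π = 5.816048 rad, q = (β − φ) mod 2π = 0.239722 rad → L = 6.25·(5.816048 + 3.935781 + 0.239722) = 6.25·9.991551 = 62.447196 m
RLR: c = (6 − d² + 2cos(α−β) + 2d(sin α − sin β))/8 = -1.432133, |c| > 1 → infeasible
LRL: c = (6 − d² + 2cos(α−β) − 2d(sin α − sin β))/8 = -0.157232; p = 2π − arccos c = 4.554502 rad; φ = atan2(cos β − cos α, d + sin α − sin β) = 0.034039 rad; t = (φ − α + p/2) mod 2π = 2.814870 rad, q = (β − α − t + p) mod 2π = 2.446490 rad → L = 6.25·(2.814870 + 4.554502 + 2.446490) = 6.25·9.815862 = 61.349139 m
Shortest: LSL with L = 23.434567 m ≈ 23.4346 m

23.4346 m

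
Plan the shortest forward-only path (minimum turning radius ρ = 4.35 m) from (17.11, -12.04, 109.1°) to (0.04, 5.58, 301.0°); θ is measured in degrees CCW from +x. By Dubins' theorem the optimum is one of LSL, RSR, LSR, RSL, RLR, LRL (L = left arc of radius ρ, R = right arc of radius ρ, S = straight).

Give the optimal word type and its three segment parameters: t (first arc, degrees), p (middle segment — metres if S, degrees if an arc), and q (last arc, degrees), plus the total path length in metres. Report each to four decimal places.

LSL: t = 4.3464°, p = 23.1993 m, q = 187.5536°, L = 37.7687 m

Let ψ = atan2(Δy, Δx) = atan2(17.62, -17.07) = 134.0917° be the start→goal bearing.
Normalize: d = |goal − start| / ρ = 24.532617/4.35 = 5.639682, α = (θ_start − ψ) mod 360° = 335.0083° = 5.846998 rad, β = (θ_goal − ψ) mod 360° = 166.9083° = 2.913100 rad.
Common terms: sin α = -0.422486, cos α = 0.906369, sin β = 0.226510, cos β = -0.974009, cos(α−β) = -0.978509, d² = 31.806014. Work in radians in the unit-radius frame; every candidate has L = ρ·(t + p + q).
LSL: p² = 2 + d² − 2cos(α−β) + 2d(sin α − sin β) = 28.442768; p = √p² = 5.333176; φ = atan2(cos β − cos α, d + sin α − sin β) = -0.360328 rad; t = (φ − α) mod 2π = 0.075859 rad, q = (β − φ) mod 2π = 3.273428 rad → L = 4.35·(0.075859 + 5.333176 + 3.273428) = 4.35·8.682463 = 37.768714 m
RSR: p² = 2 + d² − 2cos(α−β) + 2d(sin β − sin α) = 43.083296; p = √p² = 6.563787; φ = atan2(cos α − cos β, d − sin α + sin β) = 0.290548 rad; t = (α − φ) mod 2π = 5.556450 rad, q = (φ − β) mod 2π = 3.660634 rad → L = 4.35·(5.556450 + 6.563787 + 3.660634) = 4.35·15.780870 = 68.646787 m
LSR: p² = d² − 2 + 2cos(α−β) + 2d(sin α + sin β) = 25.638502; p = √p² = 5.063448; φ = atan2(−cos α − cos β, d + sin α + sin β) − atan2(−2, p) = 0.388603 rad; t = (φ − α) mod 2π = 0.824790 rad, q = (φ − β) mod 2π = 3.758688 rad → L = 4.35·(0.824790 + 5.063448 + 3.758688) = 4.35·9.646925 = 41.964125 m
RSL: p² = d² − 2 + 2cos(α−β) − 2d(sin α + sin β) = 30.059490; p = √p² = 5.482654; φ = atan2(cos α + cos β, d − sin α − sin β) − atan2(2, p) = -0.361377 rad; t = (α − φ) mod 2π = 6.208375 rad, q = (β − φ) mod 2π = 3.274477 rad → L = 4.35·(6.208375 + 5.482654 + 3.274477) = 4.35·14.965506 = 65.099951 m
RLR: c = (6 − d² + 2cos(α−β) + 2d(sin α − sin β))/8 = -4.385412, |c| > 1 → infeasible
LRL: c = (6 − d² + 2cos(α−β) − 2d(sin α − sin β))/8 = -2.555346, |c| > 1 → infeasible
Shortest: LSL with L = 37.768714 m ≈ 37.7687 m
Convert LSL to answer units (arcs ×180/π): t = 0.075859·180/π = 4.3464°, p = ρ·p = 4.35·5.333176 = 23.1993 m, q = 3.273428·180/π = 187.5536°, L = 37.7687 m.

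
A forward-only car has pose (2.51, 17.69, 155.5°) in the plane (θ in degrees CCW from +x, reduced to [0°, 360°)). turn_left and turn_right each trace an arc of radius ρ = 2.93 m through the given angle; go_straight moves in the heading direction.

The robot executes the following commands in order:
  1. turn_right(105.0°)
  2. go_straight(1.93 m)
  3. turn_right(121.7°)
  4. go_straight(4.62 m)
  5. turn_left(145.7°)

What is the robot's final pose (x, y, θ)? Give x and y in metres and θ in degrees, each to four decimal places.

(14.8124, 18.5774, 74.5000°)

set_pose: (x, y, θ) = (2.5100, 17.6900, 155.5000°), ρ = 2.93
turn_right(105.0°): centre at ρ to the right, rotate −105.0° → (1.4642, 22.2199, 50.5000°)
go_straight(1.93): x += 1.93·cos θ, y += 1.93·sin θ → (2.6918, 23.7091, 50.5000°)
turn_right(121.7°): centre at ρ to the right, rotate −121.7° → (7.7264, 22.7897, -71.2000° ≡ 288.8000°)
go_straight(4.62): x += 4.62·cos θ, y += 4.62·sin θ → (9.2152, 18.4161, 288.8000°)
turn_left(145.7°): centre at ρ to the left, rotate +145.7° → (14.8124, 18.5774, 434.5000° ≡ 74.5000°)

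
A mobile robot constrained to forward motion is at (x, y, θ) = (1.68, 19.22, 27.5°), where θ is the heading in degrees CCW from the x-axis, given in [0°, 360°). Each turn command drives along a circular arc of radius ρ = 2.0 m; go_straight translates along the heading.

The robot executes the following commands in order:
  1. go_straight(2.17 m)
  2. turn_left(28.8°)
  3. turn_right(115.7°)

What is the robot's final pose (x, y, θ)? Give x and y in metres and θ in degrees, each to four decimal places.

(7.7306, 20.7947, 300.6000°)

set_pose: (x, y, θ) = (1.6800, 19.2200, 27.5000°), ρ = 2.0
go_straight(2.17): x += 2.17·cos θ, y += 2.17·sin θ → (3.6048, 20.2220, 27.5000°)
turn_left(28.8°): centre at ρ to the left, rotate +28.8° → (4.3452, 20.8863, 56.3000°)
turn_right(115.7°): centre at ρ to the right, rotate −115.7° → (7.7306, 20.7947, -59.4000° ≡ 300.6000°)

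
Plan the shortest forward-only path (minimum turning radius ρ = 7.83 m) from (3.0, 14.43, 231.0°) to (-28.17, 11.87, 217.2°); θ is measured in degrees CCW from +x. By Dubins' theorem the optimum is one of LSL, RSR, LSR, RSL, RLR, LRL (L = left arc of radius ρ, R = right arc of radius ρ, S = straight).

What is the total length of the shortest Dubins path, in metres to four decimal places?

32.4985 m

Let ψ = atan2(Δy, Δx) = atan2(-2.56, -31.17) = -175.3048° be the start→goal bearing.
Normalize: d = |goal − start| / ρ = 31.274950/7.83 = 3.994246, α = (θ_start − ψ) mod 360° = 46.3048° = 0.808172 rad, β = (θ_goal − ψ) mod 360° = 32.5048° = 0.567316 rad.
Common terms: sin α = 0.723025, cos α = 0.690822, sin β = 0.537371, cos β = 0.843346, cos(α−β) = 0.971134, d² = 15.954005. Work in radians in the unit-radius frame; every candidate has L = ρ·(t + p + q).
LSL: p² = 2 + d² − 2cos(α−β) + 2d(sin α − sin β) = 17.494838; p = √p² = 4.182683; φ = atan2(cos β − cos α, d + sin α − sin β) = 0.036474 rad; t = (φ − α) mod 2π = 5.511488 rad, q = (β − φ) mod 2π = 0.530842 rad → L = 7.83·(5.511488 + 4.182683 + 0.530842) = 7.83·10.225013 = 80.061851 m
RSR: p² = 2 + d² − 2cos(α−β) + 2d(sin β − sin α) = 14.528635; p = √p² = 3.811645; φ = atan2(cos α − cos β, d − sin α + sin β) = -0.040026 rad; t = (α − φ) mod 2π = 0.848198 rad, q = (φ − β) mod 2π = 5.675843 rad → L = 7.83·(0.848198 + 3.811645 + 5.675843) = 7.83·10.335685 = 80.928417 m
LSR: p² = d² − 2 + 2cos(α−β) + 2d(sin α + sin β) = 25.964937; p = √p² = 5.095580; φ = atan2(−cos α − cos β, d + sin α + sin β) − atan2(−2, p) = 0.089953 rad; t = (φ − α) mod 2π = 5.564967 rad, q = (φ − β) mod 2π = 5.805822 rad → L = 7.83·(5.564967 + 5.095580 + 5.805822) = 7.83·16.466370 = 128.931673 m
RSL: p² = d² − 2 + 2cos(α−β) − 2d(sin α + sin β) = 5.827610; p = √p² = 2.414044; φ = atan2(cos α + cos β, d − sin α − sin β) − atan2(2, p) = -0.180488 rad; t = (α − φ) mod 2π = 0.988660 rad, q = (β − φ) mod 2π = 0.747804 rad → L = 7.83·(0.988660 + 2.414044 + 0.747804) = 7.83·4.150508 = 32.498480 m
RLR: c = (6 − d² + 2cos(α−β) + 2d(sin α − sin β))/8 = -0.816079; p = 2π − arccos c = 3.757795 rad; φ = atan2(cos α − cos β, d − sin α + sin β) = -0.040026 rad; t = (α − φ + p/2) mod 2π = 2.727095 rad, q = (α − β − t + p) mod 2π = 1.271555 rad → L = 7.83·(2.727095 + 3.757795 + 1.271555) = 7.83·7.756445 = 60.732961 m
LRL: c = (6 − d² + 2cos(α−β) − 2d(sin α − sin β))/8 = -1.186855, |c| > 1 → infeasible
Shortest: RSL with L = 32.498480 m ≈ 32.4985 m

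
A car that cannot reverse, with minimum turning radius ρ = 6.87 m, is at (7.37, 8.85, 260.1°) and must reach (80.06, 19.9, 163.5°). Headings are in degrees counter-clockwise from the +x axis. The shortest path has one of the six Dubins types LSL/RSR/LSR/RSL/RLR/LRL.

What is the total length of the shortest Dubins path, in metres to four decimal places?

95.8024 m

Let ψ = atan2(Δy, Δx) = atan2(11.05, 72.69) = 8.6437° be the start→goal bearing.
Normalize: d = |goal − start| / ρ = 73.525088/6.87 = 10.702342, α = (θ_start − ψ) mod 360° = 251.4563° = 4.388741 rad, β = (θ_goal − ψ) mod 360° = 154.8563° = 2.702753 rad.
Common terms: sin α = -0.948082, cos α = -0.318027, sin β = 0.424889, cos β = -0.905245, cos(α−β) = -0.114937, d² = 114.540120. Work in radians in the unit-radius frame; every candidate has L = ρ·(t + p + q).
LSL: p² = 2 + d² − 2cos(α−β) + 2d(sin α − sin β) = 87.381985; p = √p² = 9.347833; φ = atan2(cos β − cos α, d + sin α − sin β) = -0.062860 rad; t = (φ − α) mod 2π = 1.831584 rad, q = (β − φ) mod 2π = 2.765613 rad → L = 6.87·(1.831584 + 9.347833 + 2.765613) = 6.87·13.945030 = 95.802359 m
RSR: p² = 2 + d² − 2cos(α−β) + 2d(sin β − sin α) = 146.158004; p = √p² = 12.089582; φ = atan2(cos α − cos β, d − sin α + sin β) = 0.048591 rad; t = (α − φ) mod 2π = 4.340150 rad, q = (φ − β) mod 2π = 3.629024 rad → L = 6.87·(4.340150 + 12.089582 + 3.629024) = 6.87·20.058756 = 137.803653 m
LSR: p² = d² − 2 + 2cos(α−β) + 2d(sin α + sin β) = 101.111484; p = √p² = 10.055421; φ = atan2(−cos α − cos β, d + sin α + sin β) − atan2(−2, p) = 0.315936 rad; t = (φ − α) mod 2π = 2.210381 rad, q = (φ − β) mod 2π = 3.896369 rad → L = 6.87·(2.210381 + 10.055421 + 3.896369) = 6.87·16.162170 = 111.034107 m
RSL: p² = d² − 2 + 2cos(α−β) − 2d(sin α + sin β) = 123.509008; p = √p² = 11.113461; φ = atan2(cos α + cos β, d − sin α − sin β) − atan2(2, p) = -0.286600 rad; t = (α − φ) mod 2π = 4.675341 rad, q = (β − φ) mod 2π = 2.989353 rad → L = 6.87·(4.675341 + 11.113461 + 2.989353) = 6.87·18.778155 = 129.005923 m
RLR: c = (6 − d² + 2cos(α−β) + 2d(sin α − sin β))/8 = -17.269751, |c| > 1 → infeasible
LRL: c = (6 − d² + 2cos(α−β) − 2d(sin α − sin β))/8 = -9.922748, |c| > 1 → infeasible
Shortest: LSL with L = 95.802359 m ≈ 95.8024 m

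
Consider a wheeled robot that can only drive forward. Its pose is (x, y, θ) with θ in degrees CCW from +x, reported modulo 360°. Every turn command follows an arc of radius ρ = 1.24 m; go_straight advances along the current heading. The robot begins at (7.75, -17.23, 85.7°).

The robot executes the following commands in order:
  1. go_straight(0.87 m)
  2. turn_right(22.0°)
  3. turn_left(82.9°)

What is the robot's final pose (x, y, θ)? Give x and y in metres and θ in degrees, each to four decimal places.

(7.5111, -14.3214, 146.6000°)

set_pose: (x, y, θ) = (7.7500, -17.2300, 85.7000°), ρ = 1.24
go_straight(0.87): x += 0.87·cos θ, y += 0.87·sin θ → (7.8152, -16.3624, 85.7000°)
turn_right(22.0°): centre at ρ to the right, rotate −22.0° → (7.9401, -15.9060, 63.7000°)
turn_left(82.9°): centre at ρ to the left, rotate +82.9° → (7.5111, -14.3214, 146.6000°)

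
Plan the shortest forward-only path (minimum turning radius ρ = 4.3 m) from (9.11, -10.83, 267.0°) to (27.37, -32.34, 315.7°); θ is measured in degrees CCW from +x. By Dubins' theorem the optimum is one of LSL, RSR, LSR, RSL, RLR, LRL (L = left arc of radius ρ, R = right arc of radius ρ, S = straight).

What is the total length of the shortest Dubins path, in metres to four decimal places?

28.5439 m

Let ψ = atan2(Δy, Δx) = atan2(-21.51, 18.26) = -49.6718° be the start→goal bearing.
Normalize: d = |goal − start| / ρ = 28.215381/4.3 = 6.561716, α = (θ_start − ψ) mod 360° = 316.6718° = 5.526966 rad, β = (θ_goal − ψ) mod 360° = 5.3718° = 0.093756 rad.
Common terms: sin α = -0.686176, cos α = 0.727435, sin β = 0.093619, cos β = 0.995608, cos(α−β) = 0.660002, d² = 43.056122. Work in radians in the unit-radius frame; every candidate has L = ρ·(t + p + q).
LSL: p² = 2 + d² − 2cos(α−β) + 2d(sin α − sin β) = 33.502533; p = √p² = 5.788137; φ = atan2(cos β − cos α, d + sin α − sin β) = 0.046348 rad; t = (φ − α) mod 2π = 0.802567 rad, q = (β − φ) mod 2π = 0.047408 rad → L = 4.3·(0.802567 + 5.788137 + 0.047408) = 4.3·6.638113 = 28.543884 m
RSR: p² = 2 + d² − 2cos(α−β) + 2d(sin β − sin α) = 53.969705; p = √p² = 7.346408; φ = atan2(cos α − cos β, d − sin α + sin β) = -0.036512 rad; t = (α − φ) mod 2π = 5.563478 rad, q = (φ − β) mod 2π = 6.152917 rad → L = 4.3·(5.563478 + 7.346408 + 6.152917) = 4.3·19.062803 = 81.970052 m
LSR: p² = d² − 2 + 2cos(α−β) + 2d(sin α + sin β) = 34.599738; p = √p² = 5.882154; φ = atan2(−cos α − cos β, d + sin α + sin β) − atan2(−2, p) = 0.046730 rad; t = (φ − α) mod 2π = 0.802949 rad, q = (φ − β) mod 2π = 6.236159 rad → L = 4.3·(0.802949 + 5.882154 + 6.236159) = 4.3·12.921263 = 55.561430 m
RSL: p² = d² − 2 + 2cos(α−β) − 2d(sin α + sin β) = 50.152514; p = √p² = 7.081844; φ = atan2(cos α + cos β, d − sin α − sin β) − atan2(2, p) = -0.038904 rad; t = (α − φ) mod 2π = 5.565870 rad, q = (β − φ) mod 2π = 0.132660 rad → L = 4.3·(5.565870 + 7.081844 + 0.132660) = 4.3·12.780374 = 54.955609 m
RLR: c = (6 − d² + 2cos(α−β) + 2d(sin α − sin β))/8 = -5.746213, |c| > 1 → infeasible
LRL: c = (6 − d² + 2cos(α−β) − 2d(sin α − sin β))/8 = -3.187817, |c| > 1 → infeasible
Shortest: LSL with L = 28.543884 m ≈ 28.5439 m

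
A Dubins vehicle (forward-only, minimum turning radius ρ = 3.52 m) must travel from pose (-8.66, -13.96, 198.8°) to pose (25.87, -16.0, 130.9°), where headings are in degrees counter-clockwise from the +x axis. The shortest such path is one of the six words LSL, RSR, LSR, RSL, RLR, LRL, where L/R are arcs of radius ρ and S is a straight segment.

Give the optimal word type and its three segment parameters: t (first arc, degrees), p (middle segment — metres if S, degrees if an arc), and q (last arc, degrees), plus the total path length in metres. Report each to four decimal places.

Let ψ = atan2(Δy, Δx) = atan2(-2.04, 34.53) = -3.3811° be the start→goal bearing.
Normalize: d = |goal − start| / ρ = 34.590208/3.52 = 9.826764, α = (θ_start − ψ) mod 360° = 202.1811° = 3.528725 rad, β = (θ_goal − ψ) mod 360° = 134.2811° = 2.343646 rad.
Common terms: sin α = -0.377535, cos α = -0.925995, sin β = 0.715924, cos β = -0.698179, cos(α−β) = 0.376224, d² = 96.565284. Work in radians in the unit-radius frame; every candidate has L = ρ·(t + p + q).
LSL: p² = 2 + d² − 2cos(α−β) + 2d(sin α − sin β) = 76.322525; p = √p² = 8.736276; φ = atan2(cos β − cos α, d + sin α − sin β) = 0.026080 rad; t = (φ − α) mod 2π = 2.780540 rad, q = (β − φ) mod 2π = 2.317566 rad → L = 3.52·(2.780540 + 8.736276 + 2.317566) = 3.52·13.834383 = 48.697029 m
RSR: p² = 2 + d² − 2cos(α−β) + 2d(sin β − sin α) = 119.303147; p = √p² = 10.922598; φ = atan2(cos α − cos β, d − sin α + sin β) = -0.020859 rad; t = (α − φ) mod 2π = 3.549584 rad, q = (φ − β) mod 2π = 3.918680 rad → L = 3.52·(3.549584 + 10.922598 + 3.918680) = 3.52·18.390862 = 64.735834 m
LSR: p² = d² − 2 + 2cos(α−β) + 2d(sin α + sin β) = 101.968273; p = √p² = 10.097934; φ = atan2(−cos α − cos β, d + sin α + sin β) − atan2(−2, p) = 0.353969 rad; t = (φ − α) mod 2π = 3.108429 rad, q = (φ − β) mod 2π = 4.293508 rad → L = 3.52·(3.108429 + 10.097934 + 4.293508) = 3.52·17.499872 = 61.599548 m
RSL: p² = d² − 2 + 2cos(α−β) − 2d(sin α + sin β) = 88.667193; p = √p² = 9.416326; φ = atan2(cos α + cos β, d − sin α − sin β) − atan2(2, p) = -0.378819 rad; t = (α − φ) mod 2π = 3.907544 rad, q = (β − φ) mod 2π = 2.722465 rad → L = 3.52·(3.907544 + 9.416326 + 2.722465) = 3.52·16.046335 = 56.483100 m
RLR: c = (6 − d² + 2cos(α−β) + 2d(sin α − sin β))/8 = -13.912893, |c| > 1 → infeasible
LRL: c = (6 − d² + 2cos(α−β) − 2d(sin α − sin β))/8 = -8.540316, |c| > 1 → infeasible
Shortest: LSL with L = 48.697029 m ≈ 48.6970 m
Convert LSL to answer units (arcs ×180/π): t = 2.780540·180/π = 159.3132°, p = ρ·p = 3.52·8.736276 = 30.7517 m, q = 2.317566·180/π = 132.7868°, L = 48.6970 m.

LSL: t = 159.3132°, p = 30.7517 m, q = 132.7868°, L = 48.6970 m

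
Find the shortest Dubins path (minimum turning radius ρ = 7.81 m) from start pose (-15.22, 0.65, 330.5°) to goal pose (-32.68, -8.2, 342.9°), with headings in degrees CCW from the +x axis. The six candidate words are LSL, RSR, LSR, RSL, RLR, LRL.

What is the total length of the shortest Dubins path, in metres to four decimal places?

65.9213 m

Let ψ = atan2(Δy, Δx) = atan2(-8.85, -17.46) = -153.1208° be the start→goal bearing.
Normalize: d = |goal − start| / ρ = 19.574833/7.81 = 2.506381, α = (θ_start − ψ) mod 360° = 123.6208° = 2.157590 rad, β = (θ_goal − ψ) mod 360° = 136.0208° = 2.374011 rad.
Common terms: sin α = 0.832720, cos α = -0.553694, sin β = 0.694397, cos β = -0.719592, cos(α−β) = 0.976672, d² = 6.281944. Work in radians in the unit-radius frame; every candidate has L = ρ·(t + p + q).
LSL: p² = 2 + d² − 2cos(α−β) + 2d(sin α − sin β) = 7.021980; p = √p² = 2.649902; φ = atan2(cos β − cos α, d + sin α − sin β) = -0.062646 rad; t = (φ − α) mod 2π = 4.062949 rad, q = (β − φ) mod 2π = 2.436657 rad → L = 7.81·(4.062949 + 2.649902 + 2.436657) = 7.81·9.149508 = 71.457658 m
RSR: p² = 2 + d² − 2cos(α−β) + 2d(sin β − sin α) = 5.635219; p = √p² = 2.373862; φ = atan2(cos α − cos β, d − sin α + sin β) = 0.069942 rad; t = (α − φ) mod 2π = 2.087647 rad, q = (φ − β) mod 2π = 3.979117 rad → L = 7.81·(2.087647 + 2.373862 + 3.979117) = 7.81·8.440626 = 65.921290 m
LSR: p² = d² − 2 + 2cos(α−β) + 2d(sin α + sin β) = 13.890366; p = √p² = 3.726978; φ = atan2(−cos α − cos β, d + sin α + sin β) − atan2(−2, p) = 0.798296 rad; t = (φ − α) mod 2π = 4.923891 rad, q = (φ − β) mod 2π = 4.707471 rad → L = 7.81·(4.923891 + 3.726978 + 4.707471) = 7.81·13.358340 = 104.328637 m
RSL: p² = d² − 2 + 2cos(α−β) − 2d(sin α + sin β) = -1.419788 < 0 → infeasible
RLR: c = (6 − d² + 2cos(α−β) + 2d(sin α − sin β))/8 = 0.295598; p = 2π − arccos c = 5.012470 rad; φ = atan2(cos α − cos β, d − sin α + sin β) = 0.069942 rad; t = (α − φ + p/2) mod 2π = 4.593882 rad, q = (α − β − t + p) mod 2π = 0.202167 rad → L = 7.81·(4.593882 + 5.012470 + 0.202167) = 7.81·9.808519 = 76.604535 m
LRL: c = (6 − d² + 2cos(α−β) − 2d(sin α − sin β))/8 = 0.122252; p = 2π − arccos c = 4.834948 rad; φ = atan2(cos β − cos α, d + sin α − sin β) = -0.062646 rad; t = (φ − α + p/2) mod 2π = 0.197238 rad, q = (β − α − t + p) mod 2π = 4.854131 rad → L = 7.81·(0.197238 + 4.834948 + 4.854131) = 7.81·9.886317 = 77.212135 m
Shortest: RSR with L = 65.921290 m ≈ 65.9213 m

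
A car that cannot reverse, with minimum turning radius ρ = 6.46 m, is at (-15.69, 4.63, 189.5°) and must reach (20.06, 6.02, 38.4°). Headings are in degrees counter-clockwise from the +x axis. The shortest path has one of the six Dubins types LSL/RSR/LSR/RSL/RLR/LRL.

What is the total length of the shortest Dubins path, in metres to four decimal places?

56.7973 m

Let ψ = atan2(Δy, Δx) = atan2(1.39, 35.75) = 2.2266° be the start→goal bearing.
Normalize: d = |goal − start| / ρ = 35.777012/6.46 = 5.538237, α = (θ_start − ψ) mod 360° = 187.2734° = 3.268537 rad, β = (θ_goal − ψ) mod 360° = 36.1734° = 0.631345 rad.
Common terms: sin α = -0.126604, cos α = -0.991953, sin β = 0.590231, cos β = 0.807234, cos(α−β) = -0.875465, d² = 30.672071. Work in radians in the unit-radius frame; every candidate has L = ρ·(t + p + q).
LSL: p² = 2 + d² − 2cos(α−β) + 2d(sin α − sin β) = 26.482996; p = √p² = 5.146163; φ = atan2(cos β − cos α, d + sin α − sin β) = 0.357163 rad; t = (φ − α) mod 2π = 3.371811 rad, q = (β − φ) mod 2π = 0.274182 rad → L = 6.46·(3.371811 + 5.146163 + 0.274182) = 6.46·8.792156 = 56.797328 m
RSR: p² = 2 + d² − 2cos(α−β) + 2d(sin β − sin α) = 42.363004; p = √p² = 6.508687; φ = atan2(cos α − cos β, d − sin α + sin β) = -0.280076 rad; t = (α − φ) mod 2π = 3.548613 rad, q = (φ − β) mod 2π = 5.371764 rad → L = 6.46·(3.548613 + 6.508687 + 5.371764) = 6.46·15.429065 = 99.671758 m
LSR: p² = d² − 2 + 2cos(α−β) + 2d(sin α + sin β) = 32.056493; p = √p² = 5.661845; φ = atan2(−cos α − cos β, d + sin α + sin β) − atan2(−2, p) = 0.370327 rad; t = (φ − α) mod 2π = 3.384975 rad, q = (φ − β) mod 2π = 6.022167 rad → L = 6.46·(3.384975 + 5.661845 + 6.022167) = 6.46·15.068988 = 97.345661 m
RSL: p² = d² − 2 + 2cos(α−β) − 2d(sin α + sin β) = 21.785791; p = √p² = 4.667525; φ = atan2(cos α + cos β, d − sin α − sin β) − atan2(2, p) = -0.441210 rad; t = (α − φ) mod 2π = 3.709747 rad, q = (β − φ) mod 2π = 1.072555 rad → L = 6.46·(3.709747 + 4.667525 + 1.072555) = 6.46·9.449827 = 61.045882 m
RLR: c = (6 − d² + 2cos(α−β) + 2d(sin α − sin β))/8 = -4.295376, |c| > 1 → infeasible
LRL: c = (6 − d² + 2cos(α−β) − 2d(sin α − sin β))/8 = -2.310374, |c| > 1 → infeasible
Shortest: LSL with L = 56.797328 m ≈ 56.7973 m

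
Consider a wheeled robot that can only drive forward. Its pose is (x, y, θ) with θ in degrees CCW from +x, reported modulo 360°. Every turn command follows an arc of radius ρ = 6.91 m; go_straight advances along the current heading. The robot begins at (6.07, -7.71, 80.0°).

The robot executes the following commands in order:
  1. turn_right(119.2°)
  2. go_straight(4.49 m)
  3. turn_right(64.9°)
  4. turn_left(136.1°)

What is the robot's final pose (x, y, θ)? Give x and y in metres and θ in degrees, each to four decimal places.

set_pose: (x, y, θ) = (6.0700, -7.7100, 80.0000°), ρ = 6.91
turn_right(119.2°): centre at ρ to the right, rotate −119.2° → (17.2423, -3.5550, -39.2000° ≡ 320.8000°)
go_straight(4.49): x += 4.49·cos θ, y += 4.49·sin θ → (20.7218, -6.3929, 320.8000°)
turn_right(64.9°): centre at ρ to the right, rotate −64.9° → (23.0563, -13.4311, 255.9000°)
turn_left(136.1°): centre at ρ to the left, rotate +136.1° → (33.4199, -20.9745, 392.0000° ≡ 32.0000°)

(33.4199, -20.9745, 32.0000°)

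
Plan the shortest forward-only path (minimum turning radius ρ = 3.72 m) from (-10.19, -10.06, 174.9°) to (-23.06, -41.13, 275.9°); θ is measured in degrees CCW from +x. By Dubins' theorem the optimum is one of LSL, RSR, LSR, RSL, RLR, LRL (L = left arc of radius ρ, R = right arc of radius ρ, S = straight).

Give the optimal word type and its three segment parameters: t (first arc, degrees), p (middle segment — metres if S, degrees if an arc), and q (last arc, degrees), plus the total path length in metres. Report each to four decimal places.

LSL: t = 76.9620°, p = 28.3932 m, q = 24.0380°, L = 34.9508 m

Let ψ = atan2(Δy, Δx) = atan2(-31.07, -12.87) = -112.5006° be the start→goal bearing.
Normalize: d = |goal − start| / ρ = 33.630073/3.72 = 9.040342, α = (θ_start − ψ) mod 360° = 287.4006° = 5.016087 rad, β = (θ_goal − ψ) mod 360° = 28.4006° = 0.495684 rad.
Common terms: sin α = -0.954237, cos α = 0.299051, sin β = 0.475634, cos β = 0.879644, cos(α−β) = -0.190809, d² = 81.727786. Work in radians in the unit-radius frame; every candidate has L = ρ·(t + p + q).
LSL: p² = 2 + d² − 2cos(α−β) + 2d(sin α − sin β) = 58.256364; p = √p² = 7.632586; φ = atan2(cos β − cos α, d + sin α − sin β) = 0.076141 rad; t = (φ − α) mod 2π = 1.343240 rad, q = (β − φ) mod 2π = 0.419543 rad → L = 3.72·(1.343240 + 7.632586 + 0.419543) = 3.72·9.395368 = 34.950770 m
RSR: p² = 2 + d² − 2cos(α−β) + 2d(sin β − sin α) = 109.962445; p = √p² = 10.486298; φ = atan2(cos α − cos β, d − sin α + sin β) = -0.055395 rad; t = (α − φ) mod 2π = 5.071482 rad, q = (φ − β) mod 2π = 5.732106 rad → L = 3.72·(5.071482 + 10.486298 + 5.732106) = 3.72·21.289886 = 79.198376 m
LSR: p² = d² − 2 + 2cos(α−β) + 2d(sin α + sin β) = 70.692687; p = √p² = 8.407894; φ = atan2(−cos α − cos β, d + sin α + sin β) − atan2(−2, p) = 0.096722 rad; t = (φ − α) mod 2π = 1.363820 rad, q = (φ − β) mod 2π = 5.884223 rad → L = 3.72·(1.363820 + 8.407894 + 5.884223) = 3.72·15.655937 = 58.240087 m
RSL: p² = d² − 2 + 2cos(α−β) − 2d(sin α + sin β) = 87.999650; p = √p² = 9.380813; φ = atan2(cos α + cos β, d − sin α − sin β) − atan2(2, p) = -0.086857 rad; t = (α − φ) mod 2π = 5.102944 rad, q = (β − φ) mod 2π = 0.582541 rad → L = 3.72·(5.102944 + 9.380813 + 0.582541) = 3.72·15.066298 = 56.046629 m
RLR: c = (6 − d² + 2cos(α−β) + 2d(sin α − sin β))/8 = -12.745306, |c| > 1 → infeasible
LRL: c = (6 − d² + 2cos(α−β) − 2d(sin α − sin β))/8 = -6.282046, |c| > 1 → infeasible
Shortest: LSL with L = 34.950770 m ≈ 34.9508 m
Convert LSL to answer units (arcs ×180/π): t = 1.343240·180/π = 76.9620°, p = ρ·p = 3.72·7.632586 = 28.3932 m, q = 0.419543·180/π = 24.0380°, L = 34.9508 m.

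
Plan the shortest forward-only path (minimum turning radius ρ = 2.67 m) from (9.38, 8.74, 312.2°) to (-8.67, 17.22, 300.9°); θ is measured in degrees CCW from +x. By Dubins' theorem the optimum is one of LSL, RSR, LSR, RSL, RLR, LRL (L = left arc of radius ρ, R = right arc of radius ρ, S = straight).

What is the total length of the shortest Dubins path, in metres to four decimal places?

34.3791 m

Let ψ = atan2(Δy, Δx) = atan2(8.48, -18.05) = 154.8356° be the start→goal bearing.
Normalize: d = |goal − start| / ρ = 19.942741/2.67 = 7.469191, α = (θ_start − ψ) mod 360° = 157.3644° = 2.746527 rad, β = (θ_goal − ψ) mod 360° = 146.0644° = 2.549305 rad.
Common terms: sin α = 0.384868, cos α = -0.922971, sin β = 0.558260, cos β = -0.829666, cos(α−β) = 0.980615, d² = 55.788817. Work in radians in the unit-radius frame; every candidate has L = ρ·(t + p + q).
LSL: p² = 2 + d² − 2cos(α−β) + 2d(sin α − sin β) = 53.237394; p = √p² = 7.296396; φ = atan2(cos β − cos α, d + sin α − sin β) = 0.012788 rad; t = (φ − α) mod 2π = 3.549446 rad, q = (β − φ) mod 2π = 2.536517 rad → L = 2.67·(3.549446 + 7.296396 + 2.536517) = 2.67·13.382359 = 35.730899 m
RSR: p² = 2 + d² − 2cos(α−β) + 2d(sin β − sin α) = 58.417782; p = √p² = 7.643153; φ = atan2(cos α − cos β, d − sin α + sin β) = -0.012208 rad; t = (α − φ) mod 2π = 2.758735 rad, q = (φ − β) mod 2π = 3.721672 rad → L = 2.67·(2.758735 + 7.643153 + 3.721672) = 2.67·14.123560 = 37.709906 m
LSR: p² = d² − 2 + 2cos(α−β) + 2d(sin α + sin β) = 69.838866; p = √p² = 8.356965; φ = atan2(−cos α − cos β, d + sin α + sin β) − atan2(−2, p) = 0.440307 rad; t = (φ − α) mod 2π = 3.976965 rad, q = (φ − β) mod 2π = 4.174187 rad → L = 2.67·(3.976965 + 8.356965 + 4.174187) = 2.67·16.508117 = 44.076671 m
RSL: p² = d² − 2 + 2cos(α−β) − 2d(sin α + sin β) = 41.661227; p = √p² = 6.454551; φ = atan2(cos α + cos β, d − sin α − sin β) − atan2(2, p) = -0.562846 rad; t = (α − φ) mod 2π = 3.309373 rad, q = (β − φ) mod 2π = 3.112151 rad → L = 2.67·(3.309373 + 6.454551 + 3.112151) = 2.67·12.876075 = 34.379120 m
RLR: c = (6 − d² + 2cos(α−β) + 2d(sin α − sin β))/8 = -6.302223, |c| > 1 → infeasible
LRL: c = (6 − d² + 2cos(α−β) − 2d(sin α − sin β))/8 = -5.654674, |c| > 1 → infeasible
Shortest: RSL with L = 34.379120 m ≈ 34.3791 m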